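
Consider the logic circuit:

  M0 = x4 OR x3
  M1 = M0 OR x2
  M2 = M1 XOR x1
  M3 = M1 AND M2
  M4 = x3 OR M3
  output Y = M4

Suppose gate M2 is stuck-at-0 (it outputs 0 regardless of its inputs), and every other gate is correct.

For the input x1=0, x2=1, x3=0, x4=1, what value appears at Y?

0

Propagate with M2 forced: M0=1, M1=1, M2=0 [stuck-at-0], M3=0, M4=0.
So Y = 0. (Without the fault it would be 1.)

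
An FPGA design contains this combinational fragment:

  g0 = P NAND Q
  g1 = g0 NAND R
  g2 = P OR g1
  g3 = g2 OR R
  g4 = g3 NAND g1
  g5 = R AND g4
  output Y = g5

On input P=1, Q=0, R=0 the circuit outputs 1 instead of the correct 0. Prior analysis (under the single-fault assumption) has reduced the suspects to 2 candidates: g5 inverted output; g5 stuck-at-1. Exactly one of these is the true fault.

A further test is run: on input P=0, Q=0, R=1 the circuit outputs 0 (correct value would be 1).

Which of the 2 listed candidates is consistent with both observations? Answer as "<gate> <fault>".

Evaluate each candidate on input P=0, Q=0, R=1:
  g5 inverted output: g0=1, g1=0, g2=0, g3=1, g4=1, g5=0 [inverted output] → 0 — matches
  g5 stuck-at-1: g0=1, g1=0, g2=0, g3=1, g4=1, g5=1 [stuck-at-1] → 1 — eliminated
Only g5 inverted output reproduces the observed 0.

g5 inverted output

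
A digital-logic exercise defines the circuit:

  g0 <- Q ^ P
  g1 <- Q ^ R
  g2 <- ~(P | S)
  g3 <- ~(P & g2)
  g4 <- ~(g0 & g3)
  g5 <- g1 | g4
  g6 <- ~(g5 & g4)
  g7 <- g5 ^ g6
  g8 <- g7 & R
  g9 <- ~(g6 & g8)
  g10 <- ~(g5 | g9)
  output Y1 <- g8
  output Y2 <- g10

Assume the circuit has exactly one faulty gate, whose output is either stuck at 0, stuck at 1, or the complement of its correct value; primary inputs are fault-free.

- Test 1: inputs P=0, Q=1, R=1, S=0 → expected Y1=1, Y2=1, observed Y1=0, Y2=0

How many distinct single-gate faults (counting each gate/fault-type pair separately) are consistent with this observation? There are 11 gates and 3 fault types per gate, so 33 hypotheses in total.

10

Fault-free: g0=1, g1=0, g2=1, g3=1, g4=0, g5=0, g6=1, g7=1, g8=1, g9=0, g10=1 → Y1=1, Y2=1. Observed Y1=0, Y2=0.
  g0: none of the 3 fault types match ✗
  g1: stuck-at-1, inverted output ✓; others ✗
  g2: none of the 3 fault types match ✗
  g3: none of the 3 fault types match ✗
  g4: none of the 3 fault types match ✗
  g5: stuck-at-1, inverted output ✓; others ✗
  g6: stuck-at-0, inverted output ✓; others ✗
  g7: stuck-at-0, inverted output ✓; others ✗
  g8: stuck-at-0, inverted output ✓; others ✗
  g9: none of the 3 fault types match ✗
  g10: none of the 3 fault types match ✗
Consistent faults: {g1 stuck-at-1, g1 inverted output, g5 stuck-at-1, g5 inverted output, g6 stuck-at-0, g6 inverted output, g7 stuck-at-0, g7 inverted output, g8 stuck-at-0, g8 inverted output} — 10 in all.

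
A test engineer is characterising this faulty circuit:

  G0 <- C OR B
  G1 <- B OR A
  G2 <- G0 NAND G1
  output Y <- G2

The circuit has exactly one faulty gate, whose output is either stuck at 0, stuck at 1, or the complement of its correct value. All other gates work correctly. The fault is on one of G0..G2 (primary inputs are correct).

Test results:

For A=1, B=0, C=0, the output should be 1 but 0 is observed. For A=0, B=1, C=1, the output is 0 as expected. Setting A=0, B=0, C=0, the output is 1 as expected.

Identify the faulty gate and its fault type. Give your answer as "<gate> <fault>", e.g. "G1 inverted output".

Fault-free values for test 1 (A=1, B=0, C=0): G0=0, G1=1, G2=1, giving Y=1. Observed 0.
Test 1: faults giving observed 0 are {G0 stuck-at-1, G0 inverted output, G2 stuck-at-0, G2 inverted output}.
Test 2 (A=0, B=1, C=1): fault-free G0=1, G1=1, G2=0 → 0; observed 0. Eliminates G0 inverted output, G2 inverted output.
Test 3 (A=0, B=0, C=0): fault-free G0=0, G1=0, G2=1 → 1; observed 1. Eliminates G2 stuck-at-0.
Only G0 stuck-at-1 is consistent with every test.

G0 stuck-at-1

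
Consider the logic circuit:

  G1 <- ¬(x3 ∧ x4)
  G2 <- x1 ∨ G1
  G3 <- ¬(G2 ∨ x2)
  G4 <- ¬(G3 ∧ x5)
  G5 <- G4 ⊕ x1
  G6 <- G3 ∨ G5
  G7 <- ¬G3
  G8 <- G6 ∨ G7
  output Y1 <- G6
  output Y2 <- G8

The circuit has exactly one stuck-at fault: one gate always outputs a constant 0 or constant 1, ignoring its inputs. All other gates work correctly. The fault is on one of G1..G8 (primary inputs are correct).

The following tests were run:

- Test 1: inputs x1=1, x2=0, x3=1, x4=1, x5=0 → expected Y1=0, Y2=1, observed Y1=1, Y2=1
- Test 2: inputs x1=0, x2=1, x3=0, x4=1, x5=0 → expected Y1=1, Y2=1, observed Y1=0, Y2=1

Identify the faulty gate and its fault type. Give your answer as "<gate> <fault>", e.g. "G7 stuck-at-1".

G4 stuck-at-0

Fault-free values for test 1 (x1=1, x2=0, x3=1, x4=1, x5=0): G1=0, G2=1, G3=0, G4=1, G5=0, G6=0, G7=1, G8=1, giving Y1=0, Y2=1. Observed Y1=1, Y2=1.
Test 1: faults giving observed Y1=1, Y2=1 are {G2 stuck-at-0, G3 stuck-at-1, G4 stuck-at-0, G5 stuck-at-1, G6 stuck-at-1}.
Test 2 (x1=0, x2=1, x3=0, x4=1, x5=0): fault-free G1=1, G2=1, G3=0, G4=1, G5=1, G6=1, G7=1, G8=1 → Y1=1, Y2=1; observed Y1=0, Y2=1. Eliminates G2 stuck-at-0, G3 stuck-at-1, G5 stuck-at-1, G6 stuck-at-1.
Only G4 stuck-at-0 is consistent with every test.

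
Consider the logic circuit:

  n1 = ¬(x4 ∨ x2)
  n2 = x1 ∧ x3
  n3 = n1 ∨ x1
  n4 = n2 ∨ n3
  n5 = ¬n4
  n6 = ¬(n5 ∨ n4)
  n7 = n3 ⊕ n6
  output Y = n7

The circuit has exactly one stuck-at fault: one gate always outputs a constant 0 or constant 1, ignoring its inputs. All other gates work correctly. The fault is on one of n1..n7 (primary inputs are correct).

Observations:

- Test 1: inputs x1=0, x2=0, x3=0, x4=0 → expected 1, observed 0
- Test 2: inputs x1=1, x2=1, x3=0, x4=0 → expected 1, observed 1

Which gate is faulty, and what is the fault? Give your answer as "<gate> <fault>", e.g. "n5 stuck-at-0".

Fault-free values for test 1 (x1=0, x2=0, x3=0, x4=0): n1=1, n2=0, n3=1, n4=1, n5=0, n6=0, n7=1, giving Y=1. Observed 0.
Test 1: faults giving observed 0 are {n1 stuck-at-0, n3 stuck-at-0, n6 stuck-at-1, n7 stuck-at-0}.
Test 2 (x1=1, x2=1, x3=0, x4=0): fault-free n1=0, n2=0, n3=1, n4=1, n5=0, n6=0, n7=1 → 1; observed 1. Eliminates n3 stuck-at-0, n6 stuck-at-1, n7 stuck-at-0.
Only n1 stuck-at-0 is consistent with every test.

n1 stuck-at-0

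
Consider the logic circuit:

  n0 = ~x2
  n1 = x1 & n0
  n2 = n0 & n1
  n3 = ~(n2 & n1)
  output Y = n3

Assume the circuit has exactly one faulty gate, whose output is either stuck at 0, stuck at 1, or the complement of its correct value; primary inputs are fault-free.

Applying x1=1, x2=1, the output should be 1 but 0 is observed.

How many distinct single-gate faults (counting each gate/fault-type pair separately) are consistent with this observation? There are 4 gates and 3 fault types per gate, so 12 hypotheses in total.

Fault-free: n0=0, n1=0, n2=0, n3=1 → 1. Observed 0.
  n0 stuck-at-0: output 1 ✗
  n0 stuck-at-1: output 0 ✓
  n0 inverted output: output 0 ✓
  n1 stuck-at-0: output 1 ✗
  n1 stuck-at-1: output 1 ✗
  n1 inverted output: output 1 ✗
  n2 stuck-at-0: output 1 ✗
  n2 stuck-at-1: output 1 ✗
  n2 inverted output: output 1 ✗
  n3 stuck-at-0: output 0 ✓
  n3 stuck-at-1: output 1 ✗
  n3 inverted output: output 0 ✓
Consistent faults: {n0 stuck-at-1, n0 inverted output, n3 stuck-at-0, n3 inverted output} — 4 in all.

4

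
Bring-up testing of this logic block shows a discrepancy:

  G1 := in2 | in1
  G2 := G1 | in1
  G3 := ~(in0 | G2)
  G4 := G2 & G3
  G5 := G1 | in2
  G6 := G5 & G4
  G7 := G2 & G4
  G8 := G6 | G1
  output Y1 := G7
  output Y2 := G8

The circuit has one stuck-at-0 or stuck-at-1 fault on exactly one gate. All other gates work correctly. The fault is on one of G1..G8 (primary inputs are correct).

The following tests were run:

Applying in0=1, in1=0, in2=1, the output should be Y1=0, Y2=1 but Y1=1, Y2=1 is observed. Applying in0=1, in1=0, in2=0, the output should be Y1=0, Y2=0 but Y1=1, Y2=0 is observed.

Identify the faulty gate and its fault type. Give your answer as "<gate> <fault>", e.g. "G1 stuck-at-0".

Fault-free values for test 1 (in0=1, in1=0, in2=1): G1=1, G2=1, G3=0, G4=0, G5=1, G6=0, G7=0, G8=1, giving Y1=0, Y2=1. Observed Y1=1, Y2=1.
Test 1: faults giving observed Y1=1, Y2=1 are {G3 stuck-at-1, G4 stuck-at-1, G7 stuck-at-1}.
Test 2 (in0=1, in1=0, in2=0): fault-free G1=0, G2=0, G3=0, G4=0, G5=0, G6=0, G7=0, G8=0 → Y1=0, Y2=0; observed Y1=1, Y2=0. Eliminates G3 stuck-at-1, G4 stuck-at-1.
Only G7 stuck-at-1 is consistent with every test.

G7 stuck-at-1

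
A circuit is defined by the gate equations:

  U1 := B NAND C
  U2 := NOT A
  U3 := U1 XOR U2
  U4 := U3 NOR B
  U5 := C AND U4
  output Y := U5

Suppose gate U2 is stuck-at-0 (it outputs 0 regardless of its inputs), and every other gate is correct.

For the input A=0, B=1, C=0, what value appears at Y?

0

Propagate with U2 forced: U1=1, U2=0 [stuck-at-0], U3=1, U4=0, U5=0.
So Y = 0. (Same as the fault-free value — the fault is masked on this input.)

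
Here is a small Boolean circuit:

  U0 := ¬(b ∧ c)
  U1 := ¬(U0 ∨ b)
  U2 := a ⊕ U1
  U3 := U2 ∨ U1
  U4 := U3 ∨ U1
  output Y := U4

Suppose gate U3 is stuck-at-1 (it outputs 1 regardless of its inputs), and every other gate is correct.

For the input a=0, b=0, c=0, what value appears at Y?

Propagate with U3 forced: U0=1, U1=0, U2=0, U3=1 [stuck-at-1], U4=1.
So Y = 1. (Without the fault it would be 0.)

1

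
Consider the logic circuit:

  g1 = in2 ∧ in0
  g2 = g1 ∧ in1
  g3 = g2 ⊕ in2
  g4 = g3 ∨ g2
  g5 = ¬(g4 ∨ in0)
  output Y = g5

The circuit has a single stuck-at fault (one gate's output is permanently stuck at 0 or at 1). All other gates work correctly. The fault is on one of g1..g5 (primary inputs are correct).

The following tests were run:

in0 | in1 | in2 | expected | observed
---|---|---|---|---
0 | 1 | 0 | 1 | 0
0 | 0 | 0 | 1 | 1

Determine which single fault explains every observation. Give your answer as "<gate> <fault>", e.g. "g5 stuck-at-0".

g1 stuck-at-1

Fault-free values for test 1 (in0=0, in1=1, in2=0): g1=0, g2=0, g3=0, g4=0, g5=1, giving Y=1. Observed 0.
Test 1: faults giving observed 0 are {g1 stuck-at-1, g2 stuck-at-1, g3 stuck-at-1, g4 stuck-at-1, g5 stuck-at-0}.
Test 2 (in0=0, in1=0, in2=0): fault-free g1=0, g2=0, g3=0, g4=0, g5=1 → 1; observed 1. Eliminates g2 stuck-at-1, g3 stuck-at-1, g4 stuck-at-1, g5 stuck-at-0.
Only g1 stuck-at-1 is consistent with every test.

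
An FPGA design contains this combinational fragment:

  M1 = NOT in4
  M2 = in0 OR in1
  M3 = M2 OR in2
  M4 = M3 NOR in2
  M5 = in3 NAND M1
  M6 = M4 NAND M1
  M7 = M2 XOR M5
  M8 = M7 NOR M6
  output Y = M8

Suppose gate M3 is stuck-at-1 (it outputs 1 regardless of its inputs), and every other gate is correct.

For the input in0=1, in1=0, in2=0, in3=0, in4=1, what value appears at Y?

0

Propagate with M3 forced: M1=0, M2=1, M3=1 [stuck-at-1], M4=0, M5=1, M6=1, M7=0, M8=0.
So Y = 0. (Same as the fault-free value — the fault is masked on this input.)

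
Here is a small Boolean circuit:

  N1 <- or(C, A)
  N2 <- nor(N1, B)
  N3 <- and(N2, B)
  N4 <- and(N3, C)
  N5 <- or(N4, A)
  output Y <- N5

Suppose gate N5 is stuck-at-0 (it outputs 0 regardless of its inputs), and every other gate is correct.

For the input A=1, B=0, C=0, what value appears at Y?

Propagate with N5 forced: N1=1, N2=0, N3=0, N4=0, N5=0 [stuck-at-0].
So Y = 0. (Without the fault it would be 1.)

0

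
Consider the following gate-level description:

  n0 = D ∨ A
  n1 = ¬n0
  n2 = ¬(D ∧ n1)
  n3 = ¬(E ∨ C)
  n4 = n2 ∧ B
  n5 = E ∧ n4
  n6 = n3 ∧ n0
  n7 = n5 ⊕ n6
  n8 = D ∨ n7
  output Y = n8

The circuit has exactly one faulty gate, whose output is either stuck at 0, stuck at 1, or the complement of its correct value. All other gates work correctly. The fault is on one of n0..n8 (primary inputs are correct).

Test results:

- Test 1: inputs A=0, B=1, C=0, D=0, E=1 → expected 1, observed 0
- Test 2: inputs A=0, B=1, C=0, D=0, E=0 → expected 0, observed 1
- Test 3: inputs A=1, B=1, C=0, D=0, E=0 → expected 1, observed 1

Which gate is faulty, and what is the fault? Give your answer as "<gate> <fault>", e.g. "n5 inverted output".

Fault-free values for test 1 (A=0, B=1, C=0, D=0, E=1): n0=0, n1=1, n2=1, n3=0, n4=1, n5=1, n6=0, n7=1, n8=1, giving Y=1. Observed 0.
Test 1: faults giving observed 0 are {n2 stuck-at-0, n2 inverted output, n4 stuck-at-0, n4 inverted output, n5 stuck-at-0, n5 inverted output, n6 stuck-at-1, n6 inverted output, n7 stuck-at-0, n7 inverted output, n8 stuck-at-0, n8 inverted output}.
Test 2 (A=0, B=1, C=0, D=0, E=0): fault-free n0=0, n1=1, n2=1, n3=1, n4=1, n5=0, n6=0, n7=0, n8=0 → 0; observed 1. Eliminates n2 stuck-at-0, n2 inverted output, n4 stuck-at-0, n4 inverted output, n5 stuck-at-0, n7 stuck-at-0, n8 stuck-at-0.
Test 3 (A=1, B=1, C=0, D=0, E=0): fault-free n0=1, n1=0, n2=1, n3=1, n4=1, n5=0, n6=1, n7=1, n8=1 → 1; observed 1. Eliminates n5 inverted output, n6 inverted output, n7 inverted output, n8 inverted output.
Only n6 stuck-at-1 is consistent with every test.

n6 stuck-at-1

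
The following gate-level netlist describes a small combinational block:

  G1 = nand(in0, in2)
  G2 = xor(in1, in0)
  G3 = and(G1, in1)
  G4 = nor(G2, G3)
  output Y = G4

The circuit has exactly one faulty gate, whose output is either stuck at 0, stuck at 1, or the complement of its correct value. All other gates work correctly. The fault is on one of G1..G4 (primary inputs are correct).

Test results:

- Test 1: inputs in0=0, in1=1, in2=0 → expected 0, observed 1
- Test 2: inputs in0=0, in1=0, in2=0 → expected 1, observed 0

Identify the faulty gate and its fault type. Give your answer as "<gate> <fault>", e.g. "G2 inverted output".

Fault-free values for test 1 (in0=0, in1=1, in2=0): G1=1, G2=1, G3=1, G4=0, giving Y=0. Observed 1.
Test 1: faults giving observed 1 are {G4 stuck-at-1, G4 inverted output}.
Test 2 (in0=0, in1=0, in2=0): fault-free G1=1, G2=0, G3=0, G4=1 → 1; observed 0. Eliminates G4 stuck-at-1.
Only G4 inverted output is consistent with every test.

G4 inverted output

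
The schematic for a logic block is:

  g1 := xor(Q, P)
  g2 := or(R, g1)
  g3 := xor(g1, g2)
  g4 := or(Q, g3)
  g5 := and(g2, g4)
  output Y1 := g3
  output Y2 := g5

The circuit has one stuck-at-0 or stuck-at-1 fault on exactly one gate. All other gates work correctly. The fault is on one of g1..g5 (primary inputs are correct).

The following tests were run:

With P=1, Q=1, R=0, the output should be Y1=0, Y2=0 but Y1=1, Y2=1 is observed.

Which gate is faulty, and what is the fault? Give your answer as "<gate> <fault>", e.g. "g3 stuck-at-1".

g2 stuck-at-1

Fault-free values for test 1 (P=1, Q=1, R=0): g1=0, g2=0, g3=0, g4=1, g5=0, giving Y1=0, Y2=0. Observed Y1=1, Y2=1.
Test 1: faults giving observed Y1=1, Y2=1 are {g2 stuck-at-1}.
Only g2 stuck-at-1 is consistent with every test.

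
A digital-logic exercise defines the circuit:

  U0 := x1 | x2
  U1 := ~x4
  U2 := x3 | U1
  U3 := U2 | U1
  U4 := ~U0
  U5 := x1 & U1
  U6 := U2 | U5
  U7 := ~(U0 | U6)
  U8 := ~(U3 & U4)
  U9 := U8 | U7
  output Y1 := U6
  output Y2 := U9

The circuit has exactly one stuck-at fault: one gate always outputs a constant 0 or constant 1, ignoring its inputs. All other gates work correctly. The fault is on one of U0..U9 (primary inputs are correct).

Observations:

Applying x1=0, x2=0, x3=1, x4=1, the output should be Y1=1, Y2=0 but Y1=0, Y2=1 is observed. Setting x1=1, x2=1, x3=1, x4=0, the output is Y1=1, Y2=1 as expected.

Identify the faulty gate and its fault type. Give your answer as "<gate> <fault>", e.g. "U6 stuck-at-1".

Fault-free values for test 1 (x1=0, x2=0, x3=1, x4=1): U0=0, U1=0, U2=1, U3=1, U4=1, U5=0, U6=1, U7=0, U8=0, U9=0, giving Y1=1, Y2=0. Observed Y1=0, Y2=1.
Test 1: faults giving observed Y1=0, Y2=1 are {U2 stuck-at-0, U6 stuck-at-0}.
Test 2 (x1=1, x2=1, x3=1, x4=0): fault-free U0=1, U1=1, U2=1, U3=1, U4=0, U5=1, U6=1, U7=0, U8=1, U9=1 → Y1=1, Y2=1; observed Y1=1, Y2=1. Eliminates U6 stuck-at-0.
Only U2 stuck-at-0 is consistent with every test.

U2 stuck-at-0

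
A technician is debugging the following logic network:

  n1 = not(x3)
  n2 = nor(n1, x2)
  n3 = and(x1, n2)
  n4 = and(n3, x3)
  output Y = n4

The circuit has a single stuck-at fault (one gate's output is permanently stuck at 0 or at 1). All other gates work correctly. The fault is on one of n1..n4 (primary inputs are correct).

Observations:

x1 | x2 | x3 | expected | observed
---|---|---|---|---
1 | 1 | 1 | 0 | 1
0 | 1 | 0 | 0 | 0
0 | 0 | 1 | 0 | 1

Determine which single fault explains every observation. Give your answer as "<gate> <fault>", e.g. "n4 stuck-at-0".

Fault-free values for test 1 (x1=1, x2=1, x3=1): n1=0, n2=0, n3=0, n4=0, giving Y=0. Observed 1.
Test 1: faults giving observed 1 are {n2 stuck-at-1, n3 stuck-at-1, n4 stuck-at-1}.
Test 2 (x1=0, x2=1, x3=0): fault-free n1=1, n2=0, n3=0, n4=0 → 0; observed 0. Eliminates n4 stuck-at-1.
Test 3 (x1=0, x2=0, x3=1): fault-free n1=0, n2=1, n3=0, n4=0 → 0; observed 1. Eliminates n2 stuck-at-1.
Only n3 stuck-at-1 is consistent with every test.

n3 stuck-at-1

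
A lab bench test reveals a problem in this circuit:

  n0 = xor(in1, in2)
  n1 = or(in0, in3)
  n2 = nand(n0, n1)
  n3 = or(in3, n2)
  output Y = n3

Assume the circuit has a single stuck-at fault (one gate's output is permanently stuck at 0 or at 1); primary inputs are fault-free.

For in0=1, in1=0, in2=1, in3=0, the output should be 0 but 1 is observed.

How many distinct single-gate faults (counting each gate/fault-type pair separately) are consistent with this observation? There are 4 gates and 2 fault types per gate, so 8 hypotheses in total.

Fault-free: n0=1, n1=1, n2=0, n3=0 → 0. Observed 1.
  n0 stuck-at-0: output 1 ✓
  n0 stuck-at-1: output 0 ✗
  n1 stuck-at-0: output 1 ✓
  n1 stuck-at-1: output 0 ✗
  n2 stuck-at-0: output 0 ✗
  n2 stuck-at-1: output 1 ✓
  n3 stuck-at-0: output 0 ✗
  n3 stuck-at-1: output 1 ✓
Consistent faults: {n0 stuck-at-0, n1 stuck-at-0, n2 stuck-at-1, n3 stuck-at-1} — 4 in all.

4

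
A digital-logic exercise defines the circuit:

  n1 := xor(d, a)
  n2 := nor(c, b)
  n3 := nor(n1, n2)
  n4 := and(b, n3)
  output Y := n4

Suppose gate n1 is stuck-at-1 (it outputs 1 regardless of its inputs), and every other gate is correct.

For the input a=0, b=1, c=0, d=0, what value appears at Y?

Propagate with n1 forced: n1=1 [stuck-at-1], n2=0, n3=0, n4=0.
So Y = 0. (Without the fault it would be 1.)

0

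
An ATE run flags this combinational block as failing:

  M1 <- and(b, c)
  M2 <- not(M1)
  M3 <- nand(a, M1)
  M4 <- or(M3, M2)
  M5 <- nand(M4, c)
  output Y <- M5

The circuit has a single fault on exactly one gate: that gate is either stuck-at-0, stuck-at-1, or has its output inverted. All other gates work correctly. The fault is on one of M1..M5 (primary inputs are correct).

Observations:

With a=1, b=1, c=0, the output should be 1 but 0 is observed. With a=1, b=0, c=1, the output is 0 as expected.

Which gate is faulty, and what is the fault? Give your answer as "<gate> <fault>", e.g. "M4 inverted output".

Fault-free values for test 1 (a=1, b=1, c=0): M1=0, M2=1, M3=1, M4=1, M5=1, giving Y=1. Observed 0.
Test 1: faults giving observed 0 are {M5 stuck-at-0, M5 inverted output}.
Test 2 (a=1, b=0, c=1): fault-free M1=0, M2=1, M3=1, M4=1, M5=0 → 0; observed 0. Eliminates M5 inverted output.
Only M5 stuck-at-0 is consistent with every test.

M5 stuck-at-0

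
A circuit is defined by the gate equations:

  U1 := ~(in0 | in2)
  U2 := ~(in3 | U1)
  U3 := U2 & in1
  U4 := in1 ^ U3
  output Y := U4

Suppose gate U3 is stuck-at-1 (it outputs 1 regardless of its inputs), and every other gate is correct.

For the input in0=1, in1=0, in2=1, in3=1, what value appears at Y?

Propagate with U3 forced: U1=0, U2=0, U3=1 [stuck-at-1], U4=1.
So Y = 1. (Without the fault it would be 0.)

1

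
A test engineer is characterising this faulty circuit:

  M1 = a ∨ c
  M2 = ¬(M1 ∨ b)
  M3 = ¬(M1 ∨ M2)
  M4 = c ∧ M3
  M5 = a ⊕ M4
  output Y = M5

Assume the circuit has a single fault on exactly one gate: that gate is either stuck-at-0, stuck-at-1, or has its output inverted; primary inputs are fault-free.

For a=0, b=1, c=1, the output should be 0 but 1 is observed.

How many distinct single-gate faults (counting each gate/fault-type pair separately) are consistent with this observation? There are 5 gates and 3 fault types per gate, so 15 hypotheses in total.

Fault-free: M1=1, M2=0, M3=0, M4=0, M5=0 → 0. Observed 1.
  M1: stuck-at-0, inverted output ✓; others ✗
  M2: none of the 3 fault types match ✗
  M3: stuck-at-1, inverted output ✓; others ✗
  M4: stuck-at-1, inverted output ✓; others ✗
  M5: stuck-at-1, inverted output ✓; others ✗
Consistent faults: {M1 stuck-at-0, M1 inverted output, M3 stuck-at-1, M3 inverted output, M4 stuck-at-1, M4 inverted output, M5 stuck-at-1, M5 inverted output} — 8 in all.

8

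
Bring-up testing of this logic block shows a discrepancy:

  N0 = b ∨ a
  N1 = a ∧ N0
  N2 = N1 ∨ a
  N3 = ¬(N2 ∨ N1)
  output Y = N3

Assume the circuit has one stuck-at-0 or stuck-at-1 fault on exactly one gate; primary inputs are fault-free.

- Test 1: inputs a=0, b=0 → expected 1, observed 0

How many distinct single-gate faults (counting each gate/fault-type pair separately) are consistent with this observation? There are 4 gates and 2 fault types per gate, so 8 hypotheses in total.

Fault-free: N0=0, N1=0, N2=0, N3=1 → 1. Observed 0.
  N0 stuck-at-0: output 1 ✗
  N0 stuck-at-1: output 1 ✗
  N1 stuck-at-0: output 1 ✗
  N1 stuck-at-1: output 0 ✓
  N2 stuck-at-0: output 1 ✗
  N2 stuck-at-1: output 0 ✓
  N3 stuck-at-0: output 0 ✓
  N3 stuck-at-1: output 1 ✗
Consistent faults: {N1 stuck-at-1, N2 stuck-at-1, N3 stuck-at-0} — 3 in all.

3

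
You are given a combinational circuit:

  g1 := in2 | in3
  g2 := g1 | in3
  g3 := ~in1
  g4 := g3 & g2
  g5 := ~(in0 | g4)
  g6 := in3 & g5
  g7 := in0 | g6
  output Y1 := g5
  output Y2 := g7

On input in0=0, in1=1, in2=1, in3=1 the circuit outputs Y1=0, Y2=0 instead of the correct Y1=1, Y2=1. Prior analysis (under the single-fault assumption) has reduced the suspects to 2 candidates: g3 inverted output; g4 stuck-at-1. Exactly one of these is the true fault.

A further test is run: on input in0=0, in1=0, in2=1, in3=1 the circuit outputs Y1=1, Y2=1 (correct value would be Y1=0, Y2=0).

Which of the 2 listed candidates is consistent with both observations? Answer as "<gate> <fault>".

Evaluate each candidate on input in0=0, in1=0, in2=1, in3=1:
  g3 inverted output: g1=1, g2=1, g3=0 [inverted output], g4=0, g5=1, g6=1, g7=1 → Y1=1, Y2=1 — matches
  g4 stuck-at-1: g1=1, g2=1, g3=1, g4=1 [stuck-at-1], g5=0, g6=0, g7=0 → Y1=0, Y2=0 — eliminated
Only g3 inverted output reproduces the observed Y1=1, Y2=1.

g3 inverted output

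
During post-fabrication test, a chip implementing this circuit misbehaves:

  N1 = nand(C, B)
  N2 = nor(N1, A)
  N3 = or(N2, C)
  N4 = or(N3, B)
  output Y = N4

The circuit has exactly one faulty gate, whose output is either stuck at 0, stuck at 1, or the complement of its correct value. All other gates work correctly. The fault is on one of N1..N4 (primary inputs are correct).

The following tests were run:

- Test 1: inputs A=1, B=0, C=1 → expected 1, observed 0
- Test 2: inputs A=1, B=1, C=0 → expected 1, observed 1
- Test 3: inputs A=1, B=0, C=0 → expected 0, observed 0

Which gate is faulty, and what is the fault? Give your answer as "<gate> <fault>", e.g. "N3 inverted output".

Fault-free values for test 1 (A=1, B=0, C=1): N1=1, N2=0, N3=1, N4=1, giving Y=1. Observed 0.
Test 1: faults giving observed 0 are {N3 stuck-at-0, N3 inverted output, N4 stuck-at-0, N4 inverted output}.
Test 2 (A=1, B=1, C=0): fault-free N1=1, N2=0, N3=0, N4=1 → 1; observed 1. Eliminates N4 stuck-at-0, N4 inverted output.
Test 3 (A=1, B=0, C=0): fault-free N1=1, N2=0, N3=0, N4=0 → 0; observed 0. Eliminates N3 inverted output.
Only N3 stuck-at-0 is consistent with every test.

N3 stuck-at-0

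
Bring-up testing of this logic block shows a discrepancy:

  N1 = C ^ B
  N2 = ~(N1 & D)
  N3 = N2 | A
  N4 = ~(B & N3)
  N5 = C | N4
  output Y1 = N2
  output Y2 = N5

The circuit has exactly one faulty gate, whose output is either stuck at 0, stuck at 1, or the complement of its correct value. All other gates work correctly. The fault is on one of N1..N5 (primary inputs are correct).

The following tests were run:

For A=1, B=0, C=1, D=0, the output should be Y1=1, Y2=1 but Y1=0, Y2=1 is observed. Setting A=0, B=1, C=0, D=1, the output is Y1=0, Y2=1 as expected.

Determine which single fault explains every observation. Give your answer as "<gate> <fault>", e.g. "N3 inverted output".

N2 stuck-at-0

Fault-free values for test 1 (A=1, B=0, C=1, D=0): N1=1, N2=1, N3=1, N4=1, N5=1, giving Y1=1, Y2=1. Observed Y1=0, Y2=1.
Test 1: faults giving observed Y1=0, Y2=1 are {N2 stuck-at-0, N2 inverted output}.
Test 2 (A=0, B=1, C=0, D=1): fault-free N1=1, N2=0, N3=0, N4=1, N5=1 → Y1=0, Y2=1; observed Y1=0, Y2=1. Eliminates N2 inverted output.
Only N2 stuck-at-0 is consistent with every test.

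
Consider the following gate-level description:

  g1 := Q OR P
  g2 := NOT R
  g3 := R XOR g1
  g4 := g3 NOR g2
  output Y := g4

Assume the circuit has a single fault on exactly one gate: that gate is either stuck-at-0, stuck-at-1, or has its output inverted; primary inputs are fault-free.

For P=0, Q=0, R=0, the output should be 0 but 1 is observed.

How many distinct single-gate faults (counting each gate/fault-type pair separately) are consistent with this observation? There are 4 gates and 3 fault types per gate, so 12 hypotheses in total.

4

Fault-free: g1=0, g2=1, g3=0, g4=0 → 0. Observed 1.
  g1 stuck-at-0: output 0 ✗
  g1 stuck-at-1: output 0 ✗
  g1 inverted output: output 0 ✗
  g2 stuck-at-0: output 1 ✓
  g2 stuck-at-1: output 0 ✗
  g2 inverted output: output 1 ✓
  g3 stuck-at-0: output 0 ✗
  g3 stuck-at-1: output 0 ✗
  g3 inverted output: output 0 ✗
  g4 stuck-at-0: output 0 ✗
  g4 stuck-at-1: output 1 ✓
  g4 inverted output: output 1 ✓
Consistent faults: {g2 stuck-at-0, g2 inverted output, g4 stuck-at-1, g4 inverted output} — 4 in all.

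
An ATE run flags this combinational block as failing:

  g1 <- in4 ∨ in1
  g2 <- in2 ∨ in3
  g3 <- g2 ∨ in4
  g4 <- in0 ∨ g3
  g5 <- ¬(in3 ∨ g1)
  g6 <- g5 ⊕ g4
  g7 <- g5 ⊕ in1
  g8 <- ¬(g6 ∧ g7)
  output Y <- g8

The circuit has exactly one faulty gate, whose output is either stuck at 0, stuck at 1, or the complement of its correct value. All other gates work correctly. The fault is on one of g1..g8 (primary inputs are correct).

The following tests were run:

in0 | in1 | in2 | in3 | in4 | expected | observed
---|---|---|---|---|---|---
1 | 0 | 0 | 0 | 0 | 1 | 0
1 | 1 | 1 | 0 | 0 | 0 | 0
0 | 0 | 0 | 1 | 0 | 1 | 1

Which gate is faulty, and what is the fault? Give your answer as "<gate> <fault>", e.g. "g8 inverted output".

Fault-free values for test 1 (in0=1, in1=0, in2=0, in3=0, in4=0): g1=0, g2=0, g3=0, g4=1, g5=1, g6=0, g7=1, g8=1, giving Y=1. Observed 0.
Test 1: faults giving observed 0 are {g4 stuck-at-0, g4 inverted output, g6 stuck-at-1, g6 inverted output, g8 stuck-at-0, g8 inverted output}.
Test 2 (in0=1, in1=1, in2=1, in3=0, in4=0): fault-free g1=1, g2=1, g3=1, g4=1, g5=0, g6=1, g7=1, g8=0 → 0; observed 0. Eliminates g4 stuck-at-0, g4 inverted output, g6 inverted output, g8 inverted output.
Test 3 (in0=0, in1=0, in2=0, in3=1, in4=0): fault-free g1=0, g2=1, g3=1, g4=1, g5=0, g6=1, g7=0, g8=1 → 1; observed 1. Eliminates g8 stuck-at-0.
Only g6 stuck-at-1 is consistent with every test.

g6 stuck-at-1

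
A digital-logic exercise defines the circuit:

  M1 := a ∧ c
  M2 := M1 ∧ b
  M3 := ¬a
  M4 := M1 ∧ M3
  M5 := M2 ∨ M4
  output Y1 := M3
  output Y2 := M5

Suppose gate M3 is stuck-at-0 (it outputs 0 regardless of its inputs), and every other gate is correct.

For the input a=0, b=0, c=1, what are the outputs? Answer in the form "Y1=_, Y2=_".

Y1=0, Y2=0

Propagate with M3 forced: M1=0, M2=0, M3=0 [stuck-at-0], M4=0, M5=0.
So the outputs are Y1=0, Y2=0. (Without the fault they would be Y1=1, Y2=0.)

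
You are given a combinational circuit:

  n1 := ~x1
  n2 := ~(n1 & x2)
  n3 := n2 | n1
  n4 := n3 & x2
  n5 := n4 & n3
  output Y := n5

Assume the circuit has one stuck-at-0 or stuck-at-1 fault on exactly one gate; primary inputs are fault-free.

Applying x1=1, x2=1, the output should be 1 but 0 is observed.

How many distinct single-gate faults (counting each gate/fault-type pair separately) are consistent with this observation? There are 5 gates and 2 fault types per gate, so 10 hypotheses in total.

Fault-free: n1=0, n2=1, n3=1, n4=1, n5=1 → 1. Observed 0.
  n1 stuck-at-0: output 1 ✗
  n1 stuck-at-1: output 1 ✗
  n2 stuck-at-0: output 0 ✓
  n2 stuck-at-1: output 1 ✗
  n3 stuck-at-0: output 0 ✓
  n3 stuck-at-1: output 1 ✗
  n4 stuck-at-0: output 0 ✓
  n4 stuck-at-1: output 1 ✗
  n5 stuck-at-0: output 0 ✓
  n5 stuck-at-1: output 1 ✗
Consistent faults: {n2 stuck-at-0, n3 stuck-at-0, n4 stuck-at-0, n5 stuck-at-0} — 4 in all.

4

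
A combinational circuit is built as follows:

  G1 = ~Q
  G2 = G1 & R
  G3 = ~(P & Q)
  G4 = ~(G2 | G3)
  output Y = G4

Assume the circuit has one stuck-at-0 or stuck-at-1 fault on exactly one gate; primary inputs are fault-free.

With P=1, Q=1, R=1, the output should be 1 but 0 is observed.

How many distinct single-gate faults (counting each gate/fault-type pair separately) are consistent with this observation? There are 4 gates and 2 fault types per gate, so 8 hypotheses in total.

Fault-free: G1=0, G2=0, G3=0, G4=1 → 1. Observed 0.
  G1 stuck-at-0: output 1 ✗
  G1 stuck-at-1: output 0 ✓
  G2 stuck-at-0: output 1 ✗
  G2 stuck-at-1: output 0 ✓
  G3 stuck-at-0: output 1 ✗
  G3 stuck-at-1: output 0 ✓
  G4 stuck-at-0: output 0 ✓
  G4 stuck-at-1: output 1 ✗
Consistent faults: {G1 stuck-at-1, G2 stuck-at-1, G3 stuck-at-1, G4 stuck-at-0} — 4 in all.

4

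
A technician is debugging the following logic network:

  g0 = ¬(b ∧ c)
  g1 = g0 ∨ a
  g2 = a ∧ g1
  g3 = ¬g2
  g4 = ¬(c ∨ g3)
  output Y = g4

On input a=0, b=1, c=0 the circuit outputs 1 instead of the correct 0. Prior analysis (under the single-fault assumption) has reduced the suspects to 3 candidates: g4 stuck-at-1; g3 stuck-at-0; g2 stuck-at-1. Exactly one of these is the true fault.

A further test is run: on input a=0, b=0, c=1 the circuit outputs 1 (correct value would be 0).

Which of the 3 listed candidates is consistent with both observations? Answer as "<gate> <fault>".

g4 stuck-at-1

Evaluate each candidate on input a=0, b=0, c=1:
  g4 stuck-at-1: g0=1, g1=1, g2=0, g3=1, g4=1 [stuck-at-1] → 1 — matches
  g3 stuck-at-0: g0=1, g1=1, g2=0, g3=0 [stuck-at-0], g4=0 → 0 — eliminated
  g2 stuck-at-1: g0=1, g1=1, g2=1 [stuck-at-1], g3=0, g4=0 → 0 — eliminated
Only g4 stuck-at-1 reproduces the observed 1.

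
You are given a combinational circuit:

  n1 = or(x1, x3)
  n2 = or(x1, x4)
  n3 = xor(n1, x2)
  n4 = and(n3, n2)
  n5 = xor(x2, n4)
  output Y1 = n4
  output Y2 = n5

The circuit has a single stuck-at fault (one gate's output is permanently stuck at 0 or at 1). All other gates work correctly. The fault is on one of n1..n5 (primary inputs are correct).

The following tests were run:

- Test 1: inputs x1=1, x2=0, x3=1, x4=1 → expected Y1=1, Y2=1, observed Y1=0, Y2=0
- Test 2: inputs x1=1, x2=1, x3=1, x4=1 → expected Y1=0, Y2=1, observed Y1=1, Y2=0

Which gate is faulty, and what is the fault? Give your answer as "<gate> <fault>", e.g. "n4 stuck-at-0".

n1 stuck-at-0

Fault-free values for test 1 (x1=1, x2=0, x3=1, x4=1): n1=1, n2=1, n3=1, n4=1, n5=1, giving Y1=1, Y2=1. Observed Y1=0, Y2=0.
Test 1: faults giving observed Y1=0, Y2=0 are {n1 stuck-at-0, n2 stuck-at-0, n3 stuck-at-0, n4 stuck-at-0}.
Test 2 (x1=1, x2=1, x3=1, x4=1): fault-free n1=1, n2=1, n3=0, n4=0, n5=1 → Y1=0, Y2=1; observed Y1=1, Y2=0. Eliminates n2 stuck-at-0, n3 stuck-at-0, n4 stuck-at-0.
Only n1 stuck-at-0 is consistent with every test.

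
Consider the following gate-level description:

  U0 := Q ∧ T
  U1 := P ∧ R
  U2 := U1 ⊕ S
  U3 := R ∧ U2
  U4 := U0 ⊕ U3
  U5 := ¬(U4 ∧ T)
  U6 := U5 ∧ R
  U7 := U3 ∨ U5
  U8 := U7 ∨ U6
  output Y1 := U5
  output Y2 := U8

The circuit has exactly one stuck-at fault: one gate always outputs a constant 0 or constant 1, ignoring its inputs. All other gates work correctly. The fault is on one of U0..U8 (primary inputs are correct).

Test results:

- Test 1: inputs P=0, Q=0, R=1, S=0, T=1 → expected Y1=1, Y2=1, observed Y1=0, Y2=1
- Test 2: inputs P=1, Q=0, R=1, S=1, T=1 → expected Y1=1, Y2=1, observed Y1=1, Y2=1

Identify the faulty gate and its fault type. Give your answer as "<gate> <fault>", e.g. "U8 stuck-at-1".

U1 stuck-at-1

Fault-free values for test 1 (P=0, Q=0, R=1, S=0, T=1): U0=0, U1=0, U2=0, U3=0, U4=0, U5=1, U6=1, U7=1, U8=1, giving Y1=1, Y2=1. Observed Y1=0, Y2=1.
Test 1: faults giving observed Y1=0, Y2=1 are {U1 stuck-at-1, U2 stuck-at-1, U3 stuck-at-1}.
Test 2 (P=1, Q=0, R=1, S=1, T=1): fault-free U0=0, U1=1, U2=0, U3=0, U4=0, U5=1, U6=1, U7=1, U8=1 → Y1=1, Y2=1; observed Y1=1, Y2=1. Eliminates U2 stuck-at-1, U3 stuck-at-1.
Only U1 stuck-at-1 is consistent with every test.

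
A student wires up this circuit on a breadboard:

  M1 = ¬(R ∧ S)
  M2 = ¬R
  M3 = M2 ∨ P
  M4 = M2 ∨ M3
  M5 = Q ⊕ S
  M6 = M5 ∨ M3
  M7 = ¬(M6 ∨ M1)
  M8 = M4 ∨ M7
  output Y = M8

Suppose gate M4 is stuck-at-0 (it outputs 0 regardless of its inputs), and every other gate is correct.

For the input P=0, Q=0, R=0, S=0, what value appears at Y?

Propagate with M4 forced: M1=1, M2=1, M3=1, M4=0 [stuck-at-0], M5=0, M6=1, M7=0, M8=0.
So Y = 0. (Without the fault it would be 1.)

0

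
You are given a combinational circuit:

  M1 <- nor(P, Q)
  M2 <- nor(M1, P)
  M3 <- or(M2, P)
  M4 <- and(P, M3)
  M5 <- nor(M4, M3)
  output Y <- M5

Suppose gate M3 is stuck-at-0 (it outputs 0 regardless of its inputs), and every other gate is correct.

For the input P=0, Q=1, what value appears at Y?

1

Propagate with M3 forced: M1=0, M2=1, M3=0 [stuck-at-0], M4=0, M5=1.
So Y = 1. (Without the fault it would be 0.)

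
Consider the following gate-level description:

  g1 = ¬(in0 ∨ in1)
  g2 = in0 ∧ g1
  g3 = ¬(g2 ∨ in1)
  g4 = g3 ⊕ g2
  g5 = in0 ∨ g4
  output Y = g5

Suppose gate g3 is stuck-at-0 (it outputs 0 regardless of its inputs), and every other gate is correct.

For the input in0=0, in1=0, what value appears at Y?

0

Propagate with g3 forced: g1=1, g2=0, g3=0 [stuck-at-0], g4=0, g5=0.
So Y = 0. (Without the fault it would be 1.)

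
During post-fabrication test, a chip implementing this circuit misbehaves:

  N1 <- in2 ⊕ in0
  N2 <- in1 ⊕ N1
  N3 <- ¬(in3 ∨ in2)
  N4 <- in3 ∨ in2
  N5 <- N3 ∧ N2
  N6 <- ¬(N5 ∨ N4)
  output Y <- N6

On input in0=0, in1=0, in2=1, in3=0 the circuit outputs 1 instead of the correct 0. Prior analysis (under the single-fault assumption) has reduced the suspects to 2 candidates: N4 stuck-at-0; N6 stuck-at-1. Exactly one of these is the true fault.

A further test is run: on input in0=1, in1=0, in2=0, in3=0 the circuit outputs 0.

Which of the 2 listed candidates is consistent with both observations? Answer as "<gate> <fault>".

N4 stuck-at-0

Evaluate each candidate on input in0=1, in1=0, in2=0, in3=0:
  N4 stuck-at-0: N1=1, N2=1, N3=1, N4=0 [stuck-at-0], N5=1, N6=0 → 0 — matches
  N6 stuck-at-1: N1=1, N2=1, N3=1, N4=0, N5=1, N6=1 [stuck-at-1] → 1 — eliminated
Only N4 stuck-at-0 reproduces the observed 0.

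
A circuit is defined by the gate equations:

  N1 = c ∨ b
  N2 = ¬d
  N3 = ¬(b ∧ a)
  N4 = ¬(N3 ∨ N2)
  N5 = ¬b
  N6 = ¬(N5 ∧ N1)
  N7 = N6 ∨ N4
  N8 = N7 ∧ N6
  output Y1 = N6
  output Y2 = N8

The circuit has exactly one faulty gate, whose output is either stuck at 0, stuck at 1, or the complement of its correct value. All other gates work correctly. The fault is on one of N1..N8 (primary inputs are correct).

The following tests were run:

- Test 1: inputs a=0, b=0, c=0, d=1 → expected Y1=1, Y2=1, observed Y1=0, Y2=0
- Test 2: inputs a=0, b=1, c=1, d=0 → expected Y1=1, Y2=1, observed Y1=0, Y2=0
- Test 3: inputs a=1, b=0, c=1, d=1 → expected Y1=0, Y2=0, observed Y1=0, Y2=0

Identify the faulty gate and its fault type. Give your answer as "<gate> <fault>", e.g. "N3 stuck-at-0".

N6 stuck-at-0

Fault-free values for test 1 (a=0, b=0, c=0, d=1): N1=0, N2=0, N3=1, N4=0, N5=1, N6=1, N7=1, N8=1, giving Y1=1, Y2=1. Observed Y1=0, Y2=0.
Test 1: faults giving observed Y1=0, Y2=0 are {N1 stuck-at-1, N1 inverted output, N6 stuck-at-0, N6 inverted output}.
Test 2 (a=0, b=1, c=1, d=0): fault-free N1=1, N2=1, N3=1, N4=0, N5=0, N6=1, N7=1, N8=1 → Y1=1, Y2=1; observed Y1=0, Y2=0. Eliminates N1 stuck-at-1, N1 inverted output.
Test 3 (a=1, b=0, c=1, d=1): fault-free N1=1, N2=0, N3=1, N4=0, N5=1, N6=0, N7=0, N8=0 → Y1=0, Y2=0; observed Y1=0, Y2=0. Eliminates N6 inverted output.
Only N6 stuck-at-0 is consistent with every test.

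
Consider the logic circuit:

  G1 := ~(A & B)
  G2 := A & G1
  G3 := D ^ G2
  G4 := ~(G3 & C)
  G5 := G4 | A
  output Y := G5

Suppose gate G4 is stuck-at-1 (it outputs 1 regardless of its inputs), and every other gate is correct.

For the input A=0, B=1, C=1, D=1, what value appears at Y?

1

Propagate with G4 forced: G1=1, G2=0, G3=1, G4=1 [stuck-at-1], G5=1.
So Y = 1. (Without the fault it would be 0.)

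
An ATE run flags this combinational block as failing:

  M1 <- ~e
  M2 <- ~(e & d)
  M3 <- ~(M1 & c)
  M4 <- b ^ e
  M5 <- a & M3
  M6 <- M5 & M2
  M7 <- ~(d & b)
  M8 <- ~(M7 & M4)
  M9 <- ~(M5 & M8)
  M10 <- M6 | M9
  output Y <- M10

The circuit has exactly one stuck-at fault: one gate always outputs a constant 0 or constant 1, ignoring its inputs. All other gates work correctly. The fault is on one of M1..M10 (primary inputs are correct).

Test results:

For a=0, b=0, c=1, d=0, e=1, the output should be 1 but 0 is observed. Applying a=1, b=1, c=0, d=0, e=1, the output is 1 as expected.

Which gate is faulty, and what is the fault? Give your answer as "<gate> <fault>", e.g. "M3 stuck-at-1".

Fault-free values for test 1 (a=0, b=0, c=1, d=0, e=1): M1=0, M2=1, M3=1, M4=1, M5=0, M6=0, M7=1, M8=0, M9=1, M10=1, giving Y=1. Observed 0.
Test 1: faults giving observed 0 are {M9 stuck-at-0, M10 stuck-at-0}.
Test 2 (a=1, b=1, c=0, d=0, e=1): fault-free M1=0, M2=1, M3=1, M4=0, M5=1, M6=1, M7=1, M8=1, M9=0, M10=1 → 1; observed 1. Eliminates M10 stuck-at-0.
Only M9 stuck-at-0 is consistent with every test.

M9 stuck-at-0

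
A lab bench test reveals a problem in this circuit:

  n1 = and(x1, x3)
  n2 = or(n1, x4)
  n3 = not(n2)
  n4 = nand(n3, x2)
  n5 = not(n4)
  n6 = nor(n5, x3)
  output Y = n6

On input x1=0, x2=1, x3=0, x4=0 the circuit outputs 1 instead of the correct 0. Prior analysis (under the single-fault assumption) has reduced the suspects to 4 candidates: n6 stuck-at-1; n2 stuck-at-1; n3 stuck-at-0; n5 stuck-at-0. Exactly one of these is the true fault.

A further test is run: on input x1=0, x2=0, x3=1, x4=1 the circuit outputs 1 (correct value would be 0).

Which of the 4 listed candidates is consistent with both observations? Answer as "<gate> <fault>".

n6 stuck-at-1

Evaluate each candidate on input x1=0, x2=0, x3=1, x4=1:
  n6 stuck-at-1: n1=0, n2=1, n3=0, n4=1, n5=0, n6=1 [stuck-at-1] → 1 — matches
  n2 stuck-at-1: n1=0, n2=1 [stuck-at-1], n3=0, n4=1, n5=0, n6=0 → 0 — eliminated
  n3 stuck-at-0: n1=0, n2=1, n3=0 [stuck-at-0], n4=1, n5=0, n6=0 → 0 — eliminated
  n5 stuck-at-0: n1=0, n2=1, n3=0, n4=1, n5=0 [stuck-at-0], n6=0 → 0 — eliminated
Only n6 stuck-at-1 reproduces the observed 1.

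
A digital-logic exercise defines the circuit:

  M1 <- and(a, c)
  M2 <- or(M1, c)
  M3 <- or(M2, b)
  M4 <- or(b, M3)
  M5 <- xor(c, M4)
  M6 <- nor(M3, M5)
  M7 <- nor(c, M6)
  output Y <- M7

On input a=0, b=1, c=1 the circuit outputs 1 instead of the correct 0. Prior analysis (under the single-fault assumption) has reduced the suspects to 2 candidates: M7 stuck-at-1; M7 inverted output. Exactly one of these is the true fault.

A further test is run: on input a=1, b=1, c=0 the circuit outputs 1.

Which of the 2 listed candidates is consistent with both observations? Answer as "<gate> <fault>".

Evaluate each candidate on input a=1, b=1, c=0:
  M7 stuck-at-1: M1=0, M2=0, M3=1, M4=1, M5=1, M6=0, M7=1 [stuck-at-1] → 1 — matches
  M7 inverted output: M1=0, M2=0, M3=1, M4=1, M5=1, M6=0, M7=0 [inverted output] → 0 — eliminated
Only M7 stuck-at-1 reproduces the observed 1.

M7 stuck-at-1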